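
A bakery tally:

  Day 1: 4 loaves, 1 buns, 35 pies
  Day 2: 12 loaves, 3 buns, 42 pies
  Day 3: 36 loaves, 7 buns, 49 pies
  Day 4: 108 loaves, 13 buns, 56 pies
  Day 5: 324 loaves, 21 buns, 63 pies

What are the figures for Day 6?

972 loaves, 31 buns, 70 pies

Loaves goes 4, 12, 36, 108, 324 → 972 (×3 each step).
Buns — differences are 2, 4, 6, … (increasing by 2 each time): 1, 3, 7, 13, 21 → 31.
Pies goes 35, 42, 49, 56, 63 → 70 (+7 each step).
Combining the parts gives 972 loaves, 31 buns, 70 pies.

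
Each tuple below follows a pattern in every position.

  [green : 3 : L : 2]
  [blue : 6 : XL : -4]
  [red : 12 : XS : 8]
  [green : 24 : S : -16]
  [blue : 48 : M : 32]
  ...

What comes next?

[red : 96 : L : -64]

Colour — repeats green → blue → red: green, blue, red, green, blue → red.
For the second value, ×2 each step: 3, 6, 12, 24, 48 → 96.
Size: runs through clothing sizes XS→XL; L, XL, XS, S, M → L.
Fourth value — ×(-2) each step: 2, -4, 8, -16, 32 → -64.
Putting it together: [red : 96 : L : -64].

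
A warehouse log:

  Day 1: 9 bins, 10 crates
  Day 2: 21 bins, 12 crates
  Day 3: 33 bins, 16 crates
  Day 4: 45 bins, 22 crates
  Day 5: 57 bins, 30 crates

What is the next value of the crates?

40

Crates goes 10, 12, 16, 22, 30 → 40 (differences are 2, 4, 6, … (increasing by 2 each time)).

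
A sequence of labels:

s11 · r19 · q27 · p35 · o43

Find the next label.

Letter goes s, r, q, p, o → n (letters move back 1 place in the alphabet).
Second component goes 11, 19, 27, 35, 43 → 51 (+8 each step).
Combining the parts gives n51.

n51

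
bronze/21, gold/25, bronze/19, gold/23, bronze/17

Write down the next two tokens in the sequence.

Rank goes bronze, gold, bronze, gold, bronze → gold → bronze (alternates bronze ↔ gold).
Second component — alternating steps +4, −6, +4, −6, …: 21, 25, 19, 23, 17 → 21 → 15.
Putting the parts together: gold/21 and then bronze/15.

gold/21 then bronze/15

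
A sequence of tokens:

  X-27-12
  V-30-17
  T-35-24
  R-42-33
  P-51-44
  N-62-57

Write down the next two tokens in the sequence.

Letter: letters move back 2 places in the alphabet, so X, V, T, R, P, N → L → J.
Second component goes 27, 30, 35, 42, 51, 62 → 75 → 90 (differences are 3, 5, 7, … (increasing by 2 each time)).
Third component: differences are 5, 7, 9, … (increasing by 2 each time), so 12, 17, 24, 33, 44, 57 → 72 → 89.
Putting the parts together: L-75-72 and then J-90-89.

L-75-72 then J-90-89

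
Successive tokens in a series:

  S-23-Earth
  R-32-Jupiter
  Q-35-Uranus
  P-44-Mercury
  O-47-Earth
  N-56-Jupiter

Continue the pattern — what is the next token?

M-59-Uranus

Letter: S, R, Q, P, O, N → M (letters move back 1 place in the alphabet).
For the second component, alternating steps +9, +3, +9, +3, …: 23, 32, 35, 44, 47, 56 → 59.
Planet: repeats Earth → Jupiter → Uranus → Mercury; Earth, Jupiter, Uranus, Mercury, Earth, Jupiter → Uranus.
Putting it together: M-59-Uranus.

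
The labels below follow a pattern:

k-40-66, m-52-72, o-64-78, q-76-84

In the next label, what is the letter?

s

Letter: letters move forward 2 places in the alphabet; k, m, o, q → s.
Second component — +12 each step: 40, 52, 64, 76 → 88.
For the third component, +6 each step: 66, 72, 78, 84 → 90.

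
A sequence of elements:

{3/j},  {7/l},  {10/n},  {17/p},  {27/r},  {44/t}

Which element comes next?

For the first value, each term is the sum of the two before it: 3, 7, 10, 17, 27, 44 → 71.
Letter: letters move forward 2 places in the alphabet, so j, l, n, p, r, t → v.
Combining the parts gives {71/v}.

{71/v}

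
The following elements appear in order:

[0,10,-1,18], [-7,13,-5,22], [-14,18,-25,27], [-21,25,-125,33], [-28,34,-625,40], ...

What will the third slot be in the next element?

-3125

For the first slot, −7 each step: 0, -7, -14, -21, -28 → -35.
Second slot: differences are 3, 5, 7, … (increasing by 2 each time), so 10, 13, 18, 25, 34 → 45.
Third slot: -1, -5, -25, -125, -625 → -3125 (×5 each step).
For the fourth slot, differences are 4, 5, 6, … (increasing by 1 each time): 18, 22, 27, 33, 40 → 48.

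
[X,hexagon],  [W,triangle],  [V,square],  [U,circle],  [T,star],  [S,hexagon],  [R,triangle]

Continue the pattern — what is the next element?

For the letter, letters move back 1 place in the alphabet: X, W, V, U, T, S, R → Q.
For the shape, repeats hexagon → triangle → square → circle → star: hexagon, triangle, square, circle, star, hexagon, triangle → square.
So the next element is [Q,square].

[Q,square]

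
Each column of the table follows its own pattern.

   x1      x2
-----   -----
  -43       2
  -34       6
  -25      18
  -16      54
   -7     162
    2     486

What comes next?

11  1458

Column x1 — +9 each step: -43, -34, -25, -16, -7, 2 → 11.
Column x2 goes 2, 6, 18, 54, 162, 486 → 1458 (×3 each step).
Putting it together: 11  1458.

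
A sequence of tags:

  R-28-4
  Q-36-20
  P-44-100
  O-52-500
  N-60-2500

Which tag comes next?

For the letter, letters move back 1 place in the alphabet: R, Q, P, O, N → M.
Second component: +8 each step; 28, 36, 44, 52, 60 → 68.
Third component: ×5 each step, so 4, 20, 100, 500, 2500 → 12500.
So the next tag is M-68-12500.

M-68-12500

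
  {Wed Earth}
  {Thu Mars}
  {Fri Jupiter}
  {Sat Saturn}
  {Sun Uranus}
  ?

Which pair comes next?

Day goes Wed, Thu, Fri, Sat, Sun → Mon (runs through the weekdays Mon→Sun).
Planet: runs through the planets Mercury→Neptune, so Earth, Mars, Jupiter, Saturn, Uranus → Neptune.
So the next pair is {Mon Neptune}.

{Mon Neptune}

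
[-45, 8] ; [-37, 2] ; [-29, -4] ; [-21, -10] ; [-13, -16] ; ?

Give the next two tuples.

First value: -45, -37, -29, -21, -13 → -5 → 3 (+8 each step).
Second value goes 8, 2, -4, -10, -16 → -22 → -28 (−6 each step).
So the next two tuples are [-5, -22] and [3, -28].

[-5, -22], [3, -28]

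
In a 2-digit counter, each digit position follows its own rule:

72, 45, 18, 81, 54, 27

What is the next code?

90

First digit goes 7, 4, 1, 8, 5, 2 → 9 (−3 each step, mod 10).
Second digit: +3 each step, mod 10, so 2, 5, 8, 1, 4, 7 → 0.
Putting it together: 90.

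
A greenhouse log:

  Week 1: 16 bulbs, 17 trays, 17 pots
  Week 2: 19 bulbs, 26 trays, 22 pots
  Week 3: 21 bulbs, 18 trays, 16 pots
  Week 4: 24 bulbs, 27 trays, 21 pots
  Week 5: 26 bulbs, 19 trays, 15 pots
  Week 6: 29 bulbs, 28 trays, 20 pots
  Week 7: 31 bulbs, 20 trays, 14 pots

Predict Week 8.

34 bulbs, 29 trays, 19 pots

Bulbs: alternating steps +3, +2, +3, +2, …; 16, 19, 21, 24, 26, 29, 31 → 34.
Trays: alternating steps +9, −8, +9, −8, …, so 17, 26, 18, 27, 19, 28, 20 → 29.
Pots: alternating steps +5, −6, +5, −6, …; 17, 22, 16, 21, 15, 20, 14 → 19.
Putting it together: 34 bulbs, 29 trays, 19 pots.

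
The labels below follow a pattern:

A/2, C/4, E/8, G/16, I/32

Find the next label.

Letter: letters move forward 2 places in the alphabet; A, C, E, G, I → K.
Second component — ×2 each step: 2, 4, 8, 16, 32 → 64.
Combining the parts gives K/64.

K/64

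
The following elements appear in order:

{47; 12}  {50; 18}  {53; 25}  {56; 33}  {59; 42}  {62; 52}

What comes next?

First coordinate goes 47, 50, 53, 56, 59, 62 → 65 (+3 each step).
Second coordinate: differences are 6, 7, 8, … (increasing by 1 each time), so 12, 18, 25, 33, 42, 52 → 63.
So the next element is {65; 63}.

{65; 63}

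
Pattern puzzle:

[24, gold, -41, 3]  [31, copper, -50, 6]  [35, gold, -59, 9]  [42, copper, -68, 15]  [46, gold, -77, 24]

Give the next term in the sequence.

[53, copper, -86, 39]

First coordinate goes 24, 31, 35, 42, 46 → 53 (alternating steps +7, +4, +7, +4, …).
Metal: gold, copper, gold, copper, gold → copper (alternates gold ↔ copper).
For the third coordinate, −9 each step: -41, -50, -59, -68, -77 → -86.
Fourth coordinate: 3, 6, 9, 15, 24 → 39 (each term is the sum of the two before it).
Putting it together: [53, copper, -86, 39].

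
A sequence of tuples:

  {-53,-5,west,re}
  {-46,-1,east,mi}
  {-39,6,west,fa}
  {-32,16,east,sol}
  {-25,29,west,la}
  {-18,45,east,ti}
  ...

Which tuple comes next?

{-11,64,west,do}

First entry goes -53, -46, -39, -32, -25, -18 → -11 (+7 each step).
Second entry: differences are 4, 7, 10, … (increasing by 3 each time), so -5, -1, 6, 16, 29, 45 → 64.
Direction: west, east, west, east, west, east → west (alternates west ↔ east).
Note — runs through the solfège scale do→ti: re, mi, fa, sol, la, ti → do.
Putting it together: {-11,64,west,do}.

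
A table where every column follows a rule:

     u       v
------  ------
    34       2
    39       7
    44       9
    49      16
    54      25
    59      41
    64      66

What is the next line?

69  107

Column u: 34, 39, 44, 49, 54, 59, 64 → 69 (+5 each step).
Column v: 2, 7, 9, 16, 25, 41, 66 → 107 (each term is the sum of the two before it).
Combining the parts gives 69  107.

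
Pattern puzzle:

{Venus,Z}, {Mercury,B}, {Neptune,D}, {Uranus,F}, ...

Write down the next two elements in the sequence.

For the planet, runs backward through the planets Mercury→Neptune: Venus, Mercury, Neptune, Uranus → Saturn → Jupiter.
Letter: letters move forward 2 places in the alphabet, wrapping Z→A; Z, B, D, F → H → J.
Putting the parts together: {Saturn,H} and then {Jupiter,J}.

{Saturn,H}, {Jupiter,J}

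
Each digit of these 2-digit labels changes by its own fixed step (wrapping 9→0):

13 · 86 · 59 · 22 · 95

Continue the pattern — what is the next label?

68

First digit: 1, 8, 5, 2, 9 → 6 (−3 each step, mod 10).
Second digit goes 3, 6, 9, 2, 5 → 8 (+3 each step, mod 10).
Combining the parts gives 68.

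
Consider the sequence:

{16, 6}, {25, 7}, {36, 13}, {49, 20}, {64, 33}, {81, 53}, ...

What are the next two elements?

First value — perfect squares: 4², 5², 6², …: 16, 25, 36, 49, 64, 81 → 100 → 121.
Second value: each term is the sum of the two before it, so 6, 7, 13, 20, 33, 53 → 86 → 139.
So the next two elements are {100, 86} and {121, 139}.

{100, 86}, {121, 139}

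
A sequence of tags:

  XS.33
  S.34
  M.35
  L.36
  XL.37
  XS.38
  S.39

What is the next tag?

Size goes XS, S, M, L, XL, XS, S → M (repeats XS → S → M → L → XL).
Second component goes 33, 34, 35, 36, 37, 38, 39 → 40 (+1 each step).
Combining the parts gives M.40.

M.40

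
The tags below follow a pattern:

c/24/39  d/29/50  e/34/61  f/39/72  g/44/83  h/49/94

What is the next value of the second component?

Second component — +5 each step: 24, 29, 34, 39, 44, 49 → 54.

54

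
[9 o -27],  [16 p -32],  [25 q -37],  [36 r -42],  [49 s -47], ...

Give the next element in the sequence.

First part: 9, 16, 25, 36, 49 → 64 (perfect squares: 3², 4², 5², …).
For the letter, letters move forward 1 place in the alphabet: o, p, q, r, s → t.
Third part: −5 each step, so -27, -32, -37, -42, -47 → -52.
Combining the parts gives [64 t -52].

[64 t -52]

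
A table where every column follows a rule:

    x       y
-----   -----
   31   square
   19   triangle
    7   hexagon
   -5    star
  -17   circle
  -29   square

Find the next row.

-41  triangle

Column x — −12 each step: 31, 19, 7, -5, -17, -29 → -41.
Column y — repeats square → triangle → hexagon → star → circle: square, triangle, hexagon, star, circle, square → triangle.
Putting it together: -41  triangle.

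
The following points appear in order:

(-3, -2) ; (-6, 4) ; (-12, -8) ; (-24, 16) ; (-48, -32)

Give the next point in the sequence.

(-96, 64)

First entry: ×2 each step; -3, -6, -12, -24, -48 → -96.
Second entry: ×(-2) each step, so -2, 4, -8, 16, -32 → 64.
Combining the parts gives (-96, 64).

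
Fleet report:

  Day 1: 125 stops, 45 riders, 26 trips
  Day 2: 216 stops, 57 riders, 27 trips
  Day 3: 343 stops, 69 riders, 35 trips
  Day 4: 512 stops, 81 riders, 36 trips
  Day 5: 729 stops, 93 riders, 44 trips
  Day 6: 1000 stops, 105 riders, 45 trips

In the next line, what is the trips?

53

For the trips, alternating steps +1, +8, +1, +8, …: 26, 27, 35, 36, 44, 45 → 53.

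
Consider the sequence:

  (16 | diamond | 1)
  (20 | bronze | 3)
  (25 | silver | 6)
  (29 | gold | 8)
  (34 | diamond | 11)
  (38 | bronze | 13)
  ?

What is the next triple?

(43 | silver | 16)

First entry: 16, 20, 25, 29, 34, 38 → 43 (alternating steps +4, +5, +4, +5, …).
Rank — repeats diamond → bronze → silver → gold: diamond, bronze, silver, gold, diamond, bronze → silver.
Third entry — alternating steps +2, +3, +2, +3, …: 1, 3, 6, 8, 11, 13 → 16.
Putting it together: (43 | silver | 16).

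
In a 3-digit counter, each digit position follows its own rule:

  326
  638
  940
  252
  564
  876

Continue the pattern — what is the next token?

First digit — +3 each step, mod 10: 3, 6, 9, 2, 5, 8 → 1.
For the second digit, +1 each step, mod 10: 2, 3, 4, 5, 6, 7 → 8.
Third digit: +2 each step, mod 10; 6, 8, 0, 2, 4, 6 → 8.
Putting it together: 188.

188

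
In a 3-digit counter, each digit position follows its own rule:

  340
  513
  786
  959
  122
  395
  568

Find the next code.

731

First digit: 3, 5, 7, 9, 1, 3, 5 → 7 (+2 each step, mod 10).
Second digit — −3 each step, mod 10: 4, 1, 8, 5, 2, 9, 6 → 3.
Third digit: +3 each step, mod 10, so 0, 3, 6, 9, 2, 5, 8 → 1.
Combining the parts gives 731.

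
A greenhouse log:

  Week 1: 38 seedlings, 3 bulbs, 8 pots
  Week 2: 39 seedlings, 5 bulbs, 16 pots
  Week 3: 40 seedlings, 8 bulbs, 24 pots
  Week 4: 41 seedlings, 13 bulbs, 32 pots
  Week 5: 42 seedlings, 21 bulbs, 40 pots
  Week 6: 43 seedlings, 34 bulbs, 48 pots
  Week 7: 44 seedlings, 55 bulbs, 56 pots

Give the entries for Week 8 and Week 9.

Seedlings: +1 each step; 38, 39, 40, 41, 42, 43, 44 → 45 → 46.
Bulbs: each term is the sum of the two before it; 3, 5, 8, 13, 21, 34, 55 → 89 → 144.
Pots — +8 each step: 8, 16, 24, 32, 40, 48, 56 → 64 → 72.
Putting the parts together: 45 seedlings, 89 bulbs, 64 pots and then 46 seedlings, 144 bulbs, 72 pots.

45 seedlings, 89 bulbs, 64 pots; 46 seedlings, 144 bulbs, 72 pots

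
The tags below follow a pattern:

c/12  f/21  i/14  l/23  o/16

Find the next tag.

Letter: letters move forward 3 places in the alphabet, so c, f, i, l, o → r.
Second component goes 12, 21, 14, 23, 16 → 25 (alternating steps +9, −7, +9, −7, …).
So the next tag is r/25.

r/25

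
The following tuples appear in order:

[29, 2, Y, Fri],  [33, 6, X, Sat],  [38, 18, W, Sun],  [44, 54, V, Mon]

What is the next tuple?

For the first component, differences are 4, 5, 6, … (increasing by 1 each time): 29, 33, 38, 44 → 51.
Second component: ×3 each step; 2, 6, 18, 54 → 162.
Letter — letters move back 1 place in the alphabet: Y, X, W, V → U.
Day: Fri, Sat, Sun, Mon → Tue (runs through the weekdays Mon→Sun).
So the next tuple is [51, 162, U, Tue].

[51, 162, U, Tue]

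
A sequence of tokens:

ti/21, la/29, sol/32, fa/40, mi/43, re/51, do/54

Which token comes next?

ti/62

Note goes ti, la, sol, fa, mi, re, do → ti (runs backward through the solfège scale do→ti).
Second component: 21, 29, 32, 40, 43, 51, 54 → 62 (alternating steps +8, +3, +8, +3, …).
Combining the parts gives ti/62.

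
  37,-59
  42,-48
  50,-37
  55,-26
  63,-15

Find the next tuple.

68,-4

For the first entry, alternating steps +5, +8, +5, +8, …: 37, 42, 50, 55, 63 → 68.
Second entry — +11 each step: -59, -48, -37, -26, -15 → -4.
So the next tuple is 68,-4.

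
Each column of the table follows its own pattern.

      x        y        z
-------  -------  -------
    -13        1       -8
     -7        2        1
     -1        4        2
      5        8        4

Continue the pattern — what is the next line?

11  16  8

Column x — +6 each step: -13, -7, -1, 5 → 11.
Column y: ×2 each step, so 1, 2, 4, 8 → 16.
Column z: -8, 1, 2, 4 → 8 (always the previous value of the column y).
So the next line is 11  16  8.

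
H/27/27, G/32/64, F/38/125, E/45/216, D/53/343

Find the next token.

Letter: letters move back 1 place in the alphabet, so H, G, F, E, D → C.
Second component: 27, 32, 38, 45, 53 → 62 (differences are 5, 6, 7, … (increasing by 1 each time)).
Third component — perfect cubes: 3³, 4³, 5³, …: 27, 64, 125, 216, 343 → 512.
Combining the parts gives C/62/512.

C/62/512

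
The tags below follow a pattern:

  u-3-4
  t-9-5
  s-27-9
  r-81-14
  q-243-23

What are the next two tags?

p-729-37 then o-2187-60

Letter: letters move back 1 place in the alphabet; u, t, s, r, q → p → o.
Second component: ×3 each step; 3, 9, 27, 81, 243 → 729 → 2187.
Third component: 4, 5, 9, 14, 23 → 37 → 60 (each term is the sum of the two before it).
So the next two tags are p-729-37 and o-2187-60.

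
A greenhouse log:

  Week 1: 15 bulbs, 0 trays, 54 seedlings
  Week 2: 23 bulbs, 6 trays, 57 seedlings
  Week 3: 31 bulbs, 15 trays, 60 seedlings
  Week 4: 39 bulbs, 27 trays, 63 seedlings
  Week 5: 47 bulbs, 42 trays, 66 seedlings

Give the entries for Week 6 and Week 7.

55 bulbs, 60 trays, 69 seedlings; 63 bulbs, 81 trays, 72 seedlings

Bulbs: +8 each step, so 15, 23, 31, 39, 47 → 55 → 63.
For the trays, differences are 6, 9, 12, … (increasing by 3 each time): 0, 6, 15, 27, 42 → 60 → 81.
Seedlings: +3 each step, so 54, 57, 60, 63, 66 → 69 → 72.
Putting the parts together: 55 bulbs, 60 trays, 69 seedlings and then 63 bulbs, 81 trays, 72 seedlings.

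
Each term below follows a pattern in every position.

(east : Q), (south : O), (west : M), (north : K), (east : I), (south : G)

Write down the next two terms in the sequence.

Direction goes east, south, west, north, east, south → west → north (repeats east → south → west → north).
For the letter, letters move back 2 places in the alphabet: Q, O, M, K, I, G → E → C.
So the next two terms are (west : E) and (north : C).

(west : E), (north : C)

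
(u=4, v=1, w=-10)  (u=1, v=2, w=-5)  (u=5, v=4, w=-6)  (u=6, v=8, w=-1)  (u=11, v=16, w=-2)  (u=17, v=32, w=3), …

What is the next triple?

U: 4, 1, 5, 6, 11, 17 → 28 (each term is the sum of the two before it).
V goes 1, 2, 4, 8, 16, 32 → 64 (×2 each step).
W — alternating steps +5, −1, +5, −1, …: -10, -5, -6, -1, -2, 3 → 2.
So the next triple is (u=28, v=64, w=2).

(u=28, v=64, w=2)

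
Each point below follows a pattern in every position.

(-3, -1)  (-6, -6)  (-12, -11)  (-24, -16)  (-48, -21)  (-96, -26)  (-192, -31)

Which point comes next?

First part: ×2 each step; -3, -6, -12, -24, -48, -96, -192 → -384.
For the second part, −5 each step: -1, -6, -11, -16, -21, -26, -31 → -36.
So the next point is (-384, -36).

(-384, -36)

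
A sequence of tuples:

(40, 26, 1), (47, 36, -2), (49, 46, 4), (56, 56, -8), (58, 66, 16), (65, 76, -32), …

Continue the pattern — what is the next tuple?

First value: alternating steps +7, +2, +7, +2, …; 40, 47, 49, 56, 58, 65 → 67.
Second value goes 26, 36, 46, 56, 66, 76 → 86 (+10 each step).
Third value: ×(-2) each step, so 1, -2, 4, -8, 16, -32 → 64.
Putting it together: (67, 86, 64).

(67, 86, 64)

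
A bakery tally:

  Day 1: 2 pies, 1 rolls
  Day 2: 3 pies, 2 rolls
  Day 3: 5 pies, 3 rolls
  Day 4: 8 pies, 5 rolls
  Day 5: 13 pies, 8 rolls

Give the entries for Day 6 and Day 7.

21 pies, 13 rolls; 34 pies, 21 rolls

Pies — each term is the sum of the two before it: 2, 3, 5, 8, 13 → 21 → 34.
Rolls: each term is the sum of the two before it, so 1, 2, 3, 5, 8 → 13 → 21.
Putting the parts together: 21 pies, 13 rolls and then 34 pies, 21 rolls.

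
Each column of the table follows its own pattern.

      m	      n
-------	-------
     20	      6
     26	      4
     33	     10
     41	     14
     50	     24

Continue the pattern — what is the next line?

60  38

Column m — differences are 6, 7, 8, … (increasing by 1 each time): 20, 26, 33, 41, 50 → 60.
Column n — each term is the sum of the two before it: 6, 4, 10, 14, 24 → 38.
Putting it together: 60  38.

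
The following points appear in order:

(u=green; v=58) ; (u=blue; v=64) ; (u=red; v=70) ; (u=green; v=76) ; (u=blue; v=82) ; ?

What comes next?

For the u, repeats green → blue → red: green, blue, red, green, blue → red.
V: +6 each step, so 58, 64, 70, 76, 82 → 88.
Combining the parts gives (u=red; v=88).

(u=red; v=88)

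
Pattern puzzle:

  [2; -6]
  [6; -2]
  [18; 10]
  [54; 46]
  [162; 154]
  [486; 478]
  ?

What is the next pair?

For the first part, ×3 each step: 2, 6, 18, 54, 162, 486 → 1458.
Second part — always 8 less than the first part: -6, -2, 10, 46, 154, 478 → 1450.
Combining the parts gives [1458; 1450].

[1458; 1450]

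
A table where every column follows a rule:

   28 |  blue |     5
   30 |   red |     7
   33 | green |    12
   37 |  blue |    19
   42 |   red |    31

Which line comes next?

48  green  50

First component: 28, 30, 33, 37, 42 → 48 (differences are 2, 3, 4, … (increasing by 1 each time)).
Colour — repeats blue → red → green: blue, red, green, blue, red → green.
Third component — each term is the sum of the two before it: 5, 7, 12, 19, 31 → 50.
Combining the parts gives 48  green  50.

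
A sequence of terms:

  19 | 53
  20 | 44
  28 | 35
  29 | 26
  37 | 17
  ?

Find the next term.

38 | 8

First value — alternating steps +1, +8, +1, +8, …: 19, 20, 28, 29, 37 → 38.
Second value: −9 each step, so 53, 44, 35, 26, 17 → 8.
Combining the parts gives 38 | 8.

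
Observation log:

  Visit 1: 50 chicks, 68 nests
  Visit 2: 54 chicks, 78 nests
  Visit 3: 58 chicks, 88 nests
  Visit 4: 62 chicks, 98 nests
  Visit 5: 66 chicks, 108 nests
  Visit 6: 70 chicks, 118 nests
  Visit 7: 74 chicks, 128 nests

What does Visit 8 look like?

78 chicks, 138 nests

For the chicks, +4 each step: 50, 54, 58, 62, 66, 70, 74 → 78.
Nests goes 68, 78, 88, 98, 108, 118, 128 → 138 (+10 each step).
Putting it together: 78 chicks, 138 nests.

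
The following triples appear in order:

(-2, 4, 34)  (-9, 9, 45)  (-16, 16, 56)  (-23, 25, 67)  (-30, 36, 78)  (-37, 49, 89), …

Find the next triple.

First entry: −7 each step; -2, -9, -16, -23, -30, -37 → -44.
Second entry: perfect squares: 2², 3², 4², …, so 4, 9, 16, 25, 36, 49 → 64.
For the third entry, +11 each step: 34, 45, 56, 67, 78, 89 → 100.
Putting it together: (-44, 64, 100).

(-44, 64, 100)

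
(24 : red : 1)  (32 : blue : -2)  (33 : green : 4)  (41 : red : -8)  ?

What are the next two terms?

First coordinate — alternating steps +8, +1, +8, +1, …: 24, 32, 33, 41 → 42 → 50.
Colour: red, blue, green, red → blue → green (repeats red → blue → green).
For the third coordinate, ×(-2) each step: 1, -2, 4, -8 → 16 → -32.
Putting the parts together: (42 : blue : 16) and then (50 : green : -32).

(42 : blue : 16), (50 : green : -32)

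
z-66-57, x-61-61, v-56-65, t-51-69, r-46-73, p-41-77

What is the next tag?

n-36-81

Letter — letters move back 2 places in the alphabet: z, x, v, t, r, p → n.
Second component: −5 each step, so 66, 61, 56, 51, 46, 41 → 36.
Third component: 57, 61, 65, 69, 73, 77 → 81 (+4 each step).
Putting it together: n-36-81.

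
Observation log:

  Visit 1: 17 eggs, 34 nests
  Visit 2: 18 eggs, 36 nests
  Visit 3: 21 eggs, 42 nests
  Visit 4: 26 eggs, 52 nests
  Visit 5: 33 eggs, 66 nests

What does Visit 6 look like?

42 eggs, 84 nests

Eggs — differences are 1, 3, 5, … (increasing by 2 each time): 17, 18, 21, 26, 33 → 42.
Nests: always 2 × the eggs; 34, 36, 42, 52, 66 → 84.
Putting it together: 42 eggs, 84 nests.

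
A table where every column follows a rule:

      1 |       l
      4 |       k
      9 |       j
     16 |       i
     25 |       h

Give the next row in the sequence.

First component: perfect squares: 1², 2², 3², …, so 1, 4, 9, 16, 25 → 36.
Letter goes l, k, j, i, h → g (letters move back 1 place in the alphabet).
So the next row is 36  g.

36  g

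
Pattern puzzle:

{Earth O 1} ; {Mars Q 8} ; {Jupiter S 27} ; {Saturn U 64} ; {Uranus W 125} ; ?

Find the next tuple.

{Neptune Y 216}

Planet goes Earth, Mars, Jupiter, Saturn, Uranus → Neptune (runs through the planets Mercury→Neptune).
Letter: O, Q, S, U, W → Y (letters move forward 2 places in the alphabet).
Third part: 1, 8, 27, 64, 125 → 216 (perfect cubes: 1³, 2³, 3³, …).
Putting it together: {Neptune Y 216}.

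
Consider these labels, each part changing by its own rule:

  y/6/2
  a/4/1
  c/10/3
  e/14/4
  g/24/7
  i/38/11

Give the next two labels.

Letter goes y, a, c, e, g, i → k → m (letters move forward 2 places in the alphabet, wrapping Z→A).
Second component: 6, 4, 10, 14, 24, 38 → 62 → 100 (each term is the sum of the two before it).
Third component — each term is the sum of the two before it: 2, 1, 3, 4, 7, 11 → 18 → 29.
Putting the parts together: k/62/18 and then m/100/29.

k/62/18 then m/100/29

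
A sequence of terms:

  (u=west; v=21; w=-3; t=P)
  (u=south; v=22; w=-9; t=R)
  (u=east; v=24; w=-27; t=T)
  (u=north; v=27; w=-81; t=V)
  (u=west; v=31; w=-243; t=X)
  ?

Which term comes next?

(u=south; v=36; w=-729; t=Z)

U: repeats west → south → east → north, so west, south, east, north, west → south.
V: differences are 1, 2, 3, … (increasing by 1 each time), so 21, 22, 24, 27, 31 → 36.
W: ×3 each step; -3, -9, -27, -81, -243 → -729.
T: P, R, T, V, X → Z (letters move forward 2 places in the alphabet).
Combining the parts gives (u=south; v=36; w=-729; t=Z).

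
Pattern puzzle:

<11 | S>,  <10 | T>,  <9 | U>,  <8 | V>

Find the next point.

First entry — −1 each step: 11, 10, 9, 8 → 7.
Letter goes S, T, U, V → W (letters move forward 1 place in the alphabet).
Combining the parts gives <7 | W>.

<7 | W>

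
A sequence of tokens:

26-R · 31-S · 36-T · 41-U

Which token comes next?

First component goes 26, 31, 36, 41 → 46 (+5 each step).
Letter: R, S, T, U → V (letters move forward 1 place in the alphabet).
Putting it together: 46-V.

46-V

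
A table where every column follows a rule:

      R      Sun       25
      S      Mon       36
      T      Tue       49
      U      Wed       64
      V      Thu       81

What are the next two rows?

Letter — letters move forward 1 place in the alphabet: R, S, T, U, V → W → X.
Day: runs through the weekdays Mon→Sun; Sun, Mon, Tue, Wed, Thu → Fri → Sat.
Third component — perfect squares: 5², 6², 7², …: 25, 36, 49, 64, 81 → 100 → 121.
Putting the parts together: W  Fri  100 and then X  Sat  121.

W  Fri  100; X  Sat  121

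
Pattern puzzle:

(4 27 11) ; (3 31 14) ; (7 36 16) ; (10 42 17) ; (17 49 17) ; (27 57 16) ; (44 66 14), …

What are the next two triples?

(71 76 11), (115 87 7)

First coordinate: each term is the sum of the two before it, so 4, 3, 7, 10, 17, 27, 44 → 71 → 115.
Second coordinate: differences are 4, 5, 6, … (increasing by 1 each time), so 27, 31, 36, 42, 49, 57, 66 → 76 → 87.
Third coordinate — differences are 3, 2, 1, … (decreasing by 1 each time): 11, 14, 16, 17, 17, 16, 14 → 11 → 7.
Putting the parts together: (71 76 11) and then (115 87 7).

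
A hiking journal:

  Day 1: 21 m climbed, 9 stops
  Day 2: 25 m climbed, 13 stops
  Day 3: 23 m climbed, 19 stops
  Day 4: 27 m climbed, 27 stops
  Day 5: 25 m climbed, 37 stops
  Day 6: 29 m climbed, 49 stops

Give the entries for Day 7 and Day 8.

27 m climbed, 63 stops; 31 m climbed, 79 stops

For the m climbed, alternating steps +4, −2, +4, −2, …: 21, 25, 23, 27, 25, 29 → 27 → 31.
Stops — differences are 4, 6, 8, … (increasing by 2 each time): 9, 13, 19, 27, 37, 49 → 63 → 79.
Putting the parts together: 27 m climbed, 63 stops and then 31 m climbed, 79 stops.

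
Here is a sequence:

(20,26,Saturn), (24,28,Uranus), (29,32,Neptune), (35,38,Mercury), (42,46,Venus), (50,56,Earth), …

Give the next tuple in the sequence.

(59,68,Mars)

First entry goes 20, 24, 29, 35, 42, 50 → 59 (differences are 4, 5, 6, … (increasing by 1 each time)).
For the second entry, differences are 2, 4, 6, … (increasing by 2 each time): 26, 28, 32, 38, 46, 56 → 68.
Planet — runs through the planets Mercury→Neptune: Saturn, Uranus, Neptune, Mercury, Venus, Earth → Mars.
Putting it together: (59,68,Mars).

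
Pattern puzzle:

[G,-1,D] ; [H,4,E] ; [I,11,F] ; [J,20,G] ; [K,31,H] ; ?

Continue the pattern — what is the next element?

First letter: letters move forward 1 place in the alphabet, so G, H, I, J, K → L.
Second slot goes -1, 4, 11, 20, 31 → 44 (differences are 5, 7, 9, … (increasing by 2 each time)).
Second letter: letters move forward 1 place in the alphabet; D, E, F, G, H → I.
Putting it together: [L,44,I].

[L,44,I]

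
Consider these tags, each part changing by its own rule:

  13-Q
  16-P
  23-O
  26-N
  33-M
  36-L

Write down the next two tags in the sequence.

43-K then 46-J

For the first component, alternating steps +3, +7, +3, +7, …: 13, 16, 23, 26, 33, 36 → 43 → 46.
Letter — letters move back 1 place in the alphabet: Q, P, O, N, M, L → K → J.
So the next two tags are 43-K and 46-J.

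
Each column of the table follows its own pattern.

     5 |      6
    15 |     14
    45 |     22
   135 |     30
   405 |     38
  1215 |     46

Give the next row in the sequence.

First component: ×3 each step; 5, 15, 45, 135, 405, 1215 → 3645.
Second component: 6, 14, 22, 30, 38, 46 → 54 (+8 each step).
So the next row is 3645  54.

3645  54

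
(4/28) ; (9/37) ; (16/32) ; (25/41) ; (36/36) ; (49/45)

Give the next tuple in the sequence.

First entry: perfect squares: 2², 3², 4², …; 4, 9, 16, 25, 36, 49 → 64.
Second entry goes 28, 37, 32, 41, 36, 45 → 40 (alternating steps +9, −5, +9, −5, …).
So the next tuple is (64/40).

(64/40)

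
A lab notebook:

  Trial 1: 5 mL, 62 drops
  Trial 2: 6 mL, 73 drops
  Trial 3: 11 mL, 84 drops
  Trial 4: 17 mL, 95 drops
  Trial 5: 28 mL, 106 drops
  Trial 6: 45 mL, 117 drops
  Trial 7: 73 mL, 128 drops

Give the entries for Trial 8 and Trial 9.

ML — each term is the sum of the two before it: 5, 6, 11, 17, 28, 45, 73 → 118 → 191.
Drops: +11 each step, so 62, 73, 84, 95, 106, 117, 128 → 139 → 150.
So the next two lines are 118 mL, 139 drops and 191 mL, 150 drops.

118 mL, 139 drops; 191 mL, 150 drops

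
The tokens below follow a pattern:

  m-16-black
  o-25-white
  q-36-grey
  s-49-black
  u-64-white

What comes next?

w-81-grey

Letter — letters move forward 2 places in the alphabet: m, o, q, s, u → w.
Second component: perfect squares: 4², 5², 6², …, so 16, 25, 36, 49, 64 → 81.
Shade: repeats black → white → grey, so black, white, grey, black, white → grey.
Combining the parts gives w-81-grey.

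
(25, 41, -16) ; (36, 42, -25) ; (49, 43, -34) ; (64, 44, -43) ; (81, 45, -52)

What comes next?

(100, 46, -61)

First value: 25, 36, 49, 64, 81 → 100 (perfect squares: 5², 6², 7², …).
Second value goes 41, 42, 43, 44, 45 → 46 (+1 each step).
Third value goes -16, -25, -34, -43, -52 → -61 (−9 each step).
Combining the parts gives (100, 46, -61).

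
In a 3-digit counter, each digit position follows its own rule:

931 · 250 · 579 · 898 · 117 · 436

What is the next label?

For the first digit, +3 each step, mod 10: 9, 2, 5, 8, 1, 4 → 7.
For the second digit, +2 each step, mod 10: 3, 5, 7, 9, 1, 3 → 5.
Third digit goes 1, 0, 9, 8, 7, 6 → 5 (−1 each step, mod 10).
Putting it together: 755.

755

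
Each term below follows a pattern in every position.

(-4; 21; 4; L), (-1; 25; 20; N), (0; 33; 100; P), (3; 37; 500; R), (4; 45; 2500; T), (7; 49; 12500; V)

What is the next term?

(8; 57; 62500; X)

For the first value, alternating steps +3, +1, +3, +1, …: -4, -1, 0, 3, 4, 7 → 8.
For the second value, alternating steps +4, +8, +4, +8, …: 21, 25, 33, 37, 45, 49 → 57.
Third value: ×5 each step, so 4, 20, 100, 500, 2500, 12500 → 62500.
Letter: letters move forward 2 places in the alphabet, so L, N, P, R, T, V → X.
Combining the parts gives (8; 57; 62500; X).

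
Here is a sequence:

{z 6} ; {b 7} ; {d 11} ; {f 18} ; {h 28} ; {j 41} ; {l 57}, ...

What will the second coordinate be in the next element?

For the second coordinate, differences are 1, 4, 7, … (increasing by 3 each time): 6, 7, 11, 18, 28, 41, 57 → 76.

76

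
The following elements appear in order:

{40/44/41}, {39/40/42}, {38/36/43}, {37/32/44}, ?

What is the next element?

For the first slot, −1 each step: 40, 39, 38, 37 → 36.
Second slot: −4 each step, so 44, 40, 36, 32 → 28.
Third slot: +1 each step; 41, 42, 43, 44 → 45.
Putting it together: {36/28/45}.

{36/28/45}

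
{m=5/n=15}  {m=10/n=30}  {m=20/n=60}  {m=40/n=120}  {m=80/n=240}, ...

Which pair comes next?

{m=160/n=480}

M — ×2 each step: 5, 10, 20, 40, 80 → 160.
N goes 15, 30, 60, 120, 240 → 480 (always 3 × the m).
Combining the parts gives {m=160/n=480}.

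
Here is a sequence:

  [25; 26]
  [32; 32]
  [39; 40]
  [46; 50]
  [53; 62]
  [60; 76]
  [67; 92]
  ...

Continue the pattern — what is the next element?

[74; 110]

First coordinate: +7 each step; 25, 32, 39, 46, 53, 60, 67 → 74.
Second coordinate: 26, 32, 40, 50, 62, 76, 92 → 110 (differences are 6, 8, 10, … (increasing by 2 each time)).
Combining the parts gives [74; 110].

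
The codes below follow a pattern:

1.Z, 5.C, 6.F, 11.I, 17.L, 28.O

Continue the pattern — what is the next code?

First component: 1, 5, 6, 11, 17, 28 → 45 (each term is the sum of the two before it).
Letter: Z, C, F, I, L, O → R (letters move forward 3 places in the alphabet, wrapping Z→A).
Putting it together: 45.R.

45.R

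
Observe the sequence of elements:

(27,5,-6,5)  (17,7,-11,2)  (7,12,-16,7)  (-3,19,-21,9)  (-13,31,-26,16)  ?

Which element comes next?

(-23,50,-31,25)

First slot: 27, 17, 7, -3, -13 → -23 (−10 each step).
Second slot: each term is the sum of the two before it; 5, 7, 12, 19, 31 → 50.
Third slot goes -6, -11, -16, -21, -26 → -31 (−5 each step).
For the fourth slot, each term is the sum of the two before it: 5, 2, 7, 9, 16 → 25.
Combining the parts gives (-23,50,-31,25).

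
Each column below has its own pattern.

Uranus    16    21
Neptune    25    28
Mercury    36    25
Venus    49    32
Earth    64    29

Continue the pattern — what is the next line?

Planet: Uranus, Neptune, Mercury, Venus, Earth → Mars (runs through the planets Mercury→Neptune).
Second component — perfect squares: 4², 5², 6², …: 16, 25, 36, 49, 64 → 81.
Third component: alternating steps +7, −3, +7, −3, …, so 21, 28, 25, 32, 29 → 36.
So the next line is Mars  81  36.

Mars  81  36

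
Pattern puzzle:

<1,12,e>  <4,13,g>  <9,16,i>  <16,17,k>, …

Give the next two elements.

First part goes 1, 4, 9, 16 → 25 → 36 (perfect squares: 1², 2², 3², …).
For the second part, alternating steps +1, +3, +1, +3, …: 12, 13, 16, 17 → 20 → 21.
Letter: e, g, i, k → m → o (letters move forward 2 places in the alphabet).
So the next two elements are <25,20,m> and <36,21,o>.

<25,20,m>, <36,21,o>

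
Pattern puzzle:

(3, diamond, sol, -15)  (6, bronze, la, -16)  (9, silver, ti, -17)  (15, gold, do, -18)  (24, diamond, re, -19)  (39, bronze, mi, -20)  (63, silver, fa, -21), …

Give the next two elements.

For the first entry, each term is the sum of the two before it: 3, 6, 9, 15, 24, 39, 63 → 102 → 165.
Rank goes diamond, bronze, silver, gold, diamond, bronze, silver → gold → diamond (repeats diamond → bronze → silver → gold).
For the note, runs through the solfège scale do→ti: sol, la, ti, do, re, mi, fa → sol → la.
For the fourth entry, −1 each step: -15, -16, -17, -18, -19, -20, -21 → -22 → -23.
So the next two elements are (102, gold, sol, -22) and (165, diamond, la, -23).

(102, gold, sol, -22), (165, diamond, la, -23)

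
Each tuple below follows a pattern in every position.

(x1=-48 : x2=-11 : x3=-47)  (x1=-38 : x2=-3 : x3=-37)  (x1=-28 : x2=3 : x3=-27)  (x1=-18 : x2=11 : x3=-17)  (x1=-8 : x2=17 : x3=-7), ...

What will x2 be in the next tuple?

25

X2: -11, -3, 3, 11, 17 → 25 (alternating steps +8, +6, +8, +6, …).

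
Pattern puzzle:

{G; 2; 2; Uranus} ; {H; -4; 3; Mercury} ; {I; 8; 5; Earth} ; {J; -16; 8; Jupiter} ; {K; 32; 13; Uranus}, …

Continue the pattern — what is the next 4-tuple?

{L; -64; 21; Mercury}

Letter goes G, H, I, J, K → L (letters move forward 1 place in the alphabet).
Second slot: ×(-2) each step, so 2, -4, 8, -16, 32 → -64.
For the third slot, each term is the sum of the two before it: 2, 3, 5, 8, 13 → 21.
Planet — repeats Uranus → Mercury → Earth → Jupiter: Uranus, Mercury, Earth, Jupiter, Uranus → Mercury.
Putting it together: {L; -64; 21; Mercury}.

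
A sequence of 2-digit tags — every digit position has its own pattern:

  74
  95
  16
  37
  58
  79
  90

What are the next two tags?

For the first digit, +2 each step, mod 10: 7, 9, 1, 3, 5, 7, 9 → 1 → 3.
Second digit: +1 each step, mod 10; 4, 5, 6, 7, 8, 9, 0 → 1 → 2.
Putting the parts together: 11 and then 32.

11 then 32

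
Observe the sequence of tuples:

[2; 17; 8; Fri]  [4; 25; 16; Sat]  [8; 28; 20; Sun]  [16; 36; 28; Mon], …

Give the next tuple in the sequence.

[32; 39; 32; Tue]

First component: ×2 each step, so 2, 4, 8, 16 → 32.
Second component: alternating steps +8, +3, +8, +3, …; 17, 25, 28, 36 → 39.
Third component goes 8, 16, 20, 28 → 32 (alternating steps +8, +4, +8, +4, …).
For the day, runs through the weekdays Mon→Sun: Fri, Sat, Sun, Mon → Tue.
Combining the parts gives [32; 39; 32; Tue].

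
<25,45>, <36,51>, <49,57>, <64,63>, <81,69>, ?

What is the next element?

<100,75>

First part: 25, 36, 49, 64, 81 → 100 (perfect squares: 5², 6², 7², …).
Second part — +6 each step: 45, 51, 57, 63, 69 → 75.
So the next element is <100,75>.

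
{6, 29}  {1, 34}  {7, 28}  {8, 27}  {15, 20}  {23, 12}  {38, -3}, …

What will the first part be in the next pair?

First part goes 6, 1, 7, 8, 15, 23, 38 → 61 (each term is the sum of the two before it).
Second part: 29, 34, 28, 27, 20, 12, -3 → -26 (together with the first part always sums to 35).

61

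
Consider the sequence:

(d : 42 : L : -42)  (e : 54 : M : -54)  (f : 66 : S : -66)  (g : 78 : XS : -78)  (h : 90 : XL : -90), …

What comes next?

(i : 102 : L : -102)

Letter — letters move forward 1 place in the alphabet: d, e, f, g, h → i.
Second coordinate: 42, 54, 66, 78, 90 → 102 (+12 each step).
Size: runs backward through clothing sizes XS→XL; L, M, S, XS, XL → L.
Fourth coordinate: -42, -54, -66, -78, -90 → -102 (always the negative of the second coordinate).
Combining the parts gives (i : 102 : L : -102).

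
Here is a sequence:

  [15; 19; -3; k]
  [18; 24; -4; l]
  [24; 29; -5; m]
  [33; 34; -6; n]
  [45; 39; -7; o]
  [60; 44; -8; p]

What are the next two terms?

First entry: differences are 3, 6, 9, … (increasing by 3 each time); 15, 18, 24, 33, 45, 60 → 78 → 99.
Second entry: +5 each step, so 19, 24, 29, 34, 39, 44 → 49 → 54.
Third entry: −1 each step; -3, -4, -5, -6, -7, -8 → -9 → -10.
Letter: k, l, m, n, o, p → q → r (letters move forward 1 place in the alphabet).
Putting the parts together: [78; 49; -9; q] and then [99; 54; -10; r].

[78; 49; -9; q], [99; 54; -10; r]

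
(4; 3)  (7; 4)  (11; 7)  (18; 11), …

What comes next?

(29; 18)

First value: each term is the sum of the two before it, so 4, 7, 11, 18 → 29.
Second value: always the previous value of the first value, so 3, 4, 7, 11 → 18.
Putting it together: (29; 18).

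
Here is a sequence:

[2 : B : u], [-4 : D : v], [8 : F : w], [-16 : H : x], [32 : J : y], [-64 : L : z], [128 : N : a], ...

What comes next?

[-256 : P : b]

First coordinate: ×(-2) each step; 2, -4, 8, -16, 32, -64, 128 → -256.
For the first letter, letters move forward 2 places in the alphabet: B, D, F, H, J, L, N → P.
Second letter — letters move forward 1 place in the alphabet, wrapping Z→A: u, v, w, x, y, z, a → b.
So the next triple is [-256 : P : b].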